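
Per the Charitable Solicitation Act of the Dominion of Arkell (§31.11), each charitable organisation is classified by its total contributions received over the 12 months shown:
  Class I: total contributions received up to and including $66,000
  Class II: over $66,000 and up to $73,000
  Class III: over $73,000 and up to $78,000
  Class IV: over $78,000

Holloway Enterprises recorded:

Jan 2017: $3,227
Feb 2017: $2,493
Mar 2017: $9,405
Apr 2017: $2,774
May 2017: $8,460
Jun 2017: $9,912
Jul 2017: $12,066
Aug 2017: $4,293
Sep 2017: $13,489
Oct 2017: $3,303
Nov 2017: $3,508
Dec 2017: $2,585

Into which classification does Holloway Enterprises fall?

Total contributions received: $3,227 + $2,493 + $9,405 + $2,774 + $8,460 + $9,912 + $12,066 + $4,293 + $13,489 + $3,303 + $3,508 + $2,585 = $75,515.
$73,000 < $75,515 ≤ $78,000, so Class III applies.

Class III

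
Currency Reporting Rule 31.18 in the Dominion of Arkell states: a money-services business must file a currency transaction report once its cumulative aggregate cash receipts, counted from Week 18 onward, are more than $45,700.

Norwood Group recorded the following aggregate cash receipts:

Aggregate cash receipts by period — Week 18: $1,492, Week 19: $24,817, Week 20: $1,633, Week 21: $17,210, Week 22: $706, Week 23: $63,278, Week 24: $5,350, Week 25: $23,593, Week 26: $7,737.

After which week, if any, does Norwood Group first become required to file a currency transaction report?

Week 22

Through Week 18: $1,492
Through Week 19: $26,309
Through Week 20: $27,942
Through Week 21: $45,152
Through Week 22: $45,858 ← exceeds threshold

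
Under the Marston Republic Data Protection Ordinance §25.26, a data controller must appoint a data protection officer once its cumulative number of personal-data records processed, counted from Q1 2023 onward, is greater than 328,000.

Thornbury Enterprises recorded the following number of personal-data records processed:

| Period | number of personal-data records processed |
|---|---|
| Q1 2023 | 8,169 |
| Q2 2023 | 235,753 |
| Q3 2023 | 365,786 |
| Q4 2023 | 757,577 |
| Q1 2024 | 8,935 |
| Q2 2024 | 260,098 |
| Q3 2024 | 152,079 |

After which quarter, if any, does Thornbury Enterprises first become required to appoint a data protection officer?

Q3 2023

Through Q1 2023: 8,169
Through Q2 2023: 243,922
Through Q3 2023: 609,708 ← exceeds threshold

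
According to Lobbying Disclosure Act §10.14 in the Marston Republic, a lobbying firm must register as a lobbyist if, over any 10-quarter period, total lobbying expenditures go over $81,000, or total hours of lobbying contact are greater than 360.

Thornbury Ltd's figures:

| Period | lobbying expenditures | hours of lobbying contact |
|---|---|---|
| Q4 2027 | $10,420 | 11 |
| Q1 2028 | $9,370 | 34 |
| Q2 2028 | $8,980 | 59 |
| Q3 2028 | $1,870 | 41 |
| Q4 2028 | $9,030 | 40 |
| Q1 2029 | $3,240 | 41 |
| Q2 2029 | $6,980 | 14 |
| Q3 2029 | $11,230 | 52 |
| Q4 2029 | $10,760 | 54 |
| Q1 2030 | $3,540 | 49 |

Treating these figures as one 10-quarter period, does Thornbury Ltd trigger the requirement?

Yes

Total lobbying expenditures: $10,420 + $9,370 + $8,980 + $1,870 + $9,030 + $3,240 + $6,980 + $11,230 + $10,760 + $3,540 = $75,420 (≤ $81,000).
Total hours of lobbying contact: 11 + 34 + 59 + 41 + 40 + 41 + 14 + 52 + 54 + 49 = 395 (> 360).
The test is 'or': at least one threshold is exceeded.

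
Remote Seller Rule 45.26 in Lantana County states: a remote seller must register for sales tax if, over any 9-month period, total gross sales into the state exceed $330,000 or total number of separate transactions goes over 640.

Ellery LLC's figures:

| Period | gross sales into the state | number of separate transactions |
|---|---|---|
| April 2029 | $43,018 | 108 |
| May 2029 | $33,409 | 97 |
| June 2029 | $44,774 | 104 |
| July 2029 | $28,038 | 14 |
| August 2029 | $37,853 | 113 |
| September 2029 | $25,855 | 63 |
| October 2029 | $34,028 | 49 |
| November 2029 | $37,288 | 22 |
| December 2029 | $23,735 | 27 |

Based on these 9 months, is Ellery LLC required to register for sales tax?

Total gross sales into the state: $43,018 + $33,409 + $44,774 + $28,038 + $37,853 + $25,855 + $34,028 + $37,288 + $23,735 = $307,998 (≤ $330,000).
Total number of separate transactions: 108 + 97 + 104 + 14 + 113 + 63 + 49 + 22 + 27 = 597 (≤ 640).
The test is 'or': neither threshold is exceeded.

No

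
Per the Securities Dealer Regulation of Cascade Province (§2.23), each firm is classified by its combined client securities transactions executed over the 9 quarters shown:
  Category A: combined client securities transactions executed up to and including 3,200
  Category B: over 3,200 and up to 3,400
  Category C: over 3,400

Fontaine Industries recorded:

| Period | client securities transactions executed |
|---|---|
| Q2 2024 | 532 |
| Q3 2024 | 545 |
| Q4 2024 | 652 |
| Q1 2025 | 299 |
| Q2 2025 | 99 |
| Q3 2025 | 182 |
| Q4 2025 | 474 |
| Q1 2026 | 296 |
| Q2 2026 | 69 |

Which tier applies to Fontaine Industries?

Category A

Combined client securities transactions executed: 532 + 545 + 652 + 299 + 99 + 182 + 474 + 296 + 69 = 3,148.
3,148 ≤ 3,200, so Category A applies.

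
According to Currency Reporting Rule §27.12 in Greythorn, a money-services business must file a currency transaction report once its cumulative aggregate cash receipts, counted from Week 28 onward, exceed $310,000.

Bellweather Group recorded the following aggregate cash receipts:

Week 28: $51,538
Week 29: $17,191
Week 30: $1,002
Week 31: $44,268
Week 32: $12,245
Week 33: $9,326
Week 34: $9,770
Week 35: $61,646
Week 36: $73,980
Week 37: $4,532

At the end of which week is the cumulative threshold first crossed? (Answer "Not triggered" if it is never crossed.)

Not triggered

Through Week 28: $51,538
Through Week 29: $68,729
Through Week 30: $69,731
Through Week 31: $113,999
Through Week 32: $126,244
Through Week 33: $135,570
Through Week 34: $145,340
Through Week 35: $206,986
Through Week 36: $280,966
Through Week 37: $285,498
Final cumulative total $285,498 ≤ $310,000; the threshold is never exceeded.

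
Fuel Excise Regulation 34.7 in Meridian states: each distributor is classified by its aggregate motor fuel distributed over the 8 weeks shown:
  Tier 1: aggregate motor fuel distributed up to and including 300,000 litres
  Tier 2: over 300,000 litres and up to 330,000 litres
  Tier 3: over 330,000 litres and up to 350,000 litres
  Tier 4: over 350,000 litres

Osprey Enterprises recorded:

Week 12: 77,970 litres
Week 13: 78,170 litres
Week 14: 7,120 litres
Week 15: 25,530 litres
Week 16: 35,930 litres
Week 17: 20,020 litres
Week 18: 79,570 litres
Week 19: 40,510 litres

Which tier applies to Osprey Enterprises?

Aggregate motor fuel distributed: 77,970 litres + 78,170 litres + 7,120 litres + 25,530 litres + 35,930 litres + 20,020 litres + 79,570 litres + 40,510 litres = 364,820 litres.
364,820 litres > 350,000 litres, so Tier 4 applies.

Tier 4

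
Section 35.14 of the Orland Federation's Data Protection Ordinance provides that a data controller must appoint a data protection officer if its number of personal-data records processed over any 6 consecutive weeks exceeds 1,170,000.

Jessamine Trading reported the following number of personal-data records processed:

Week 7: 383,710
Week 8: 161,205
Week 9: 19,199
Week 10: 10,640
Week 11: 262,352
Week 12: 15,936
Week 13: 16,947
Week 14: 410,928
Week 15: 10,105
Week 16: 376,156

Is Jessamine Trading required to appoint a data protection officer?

Week 7–Week 12: 383,710 + 161,205 + 19,199 + 10,640 + 262,352 + 15,936 = 853,042 (under)
Week 8–Week 13: 161,205 + 19,199 + 10,640 + 262,352 + 15,936 + 16,947 = 486,279 (under)
Week 9–Week 14: 19,199 + 10,640 + 262,352 + 15,936 + 16,947 + 410,928 = 736,002 (under)
Week 10–Week 15: 10,640 + 262,352 + 15,936 + 16,947 + 410,928 + 10,105 = 726,908 (under)
Week 11–Week 16: 262,352 + 15,936 + 16,947 + 410,928 + 10,105 + 376,156 = 1,092,424 (under)
No window exceeds 1,170,000.

No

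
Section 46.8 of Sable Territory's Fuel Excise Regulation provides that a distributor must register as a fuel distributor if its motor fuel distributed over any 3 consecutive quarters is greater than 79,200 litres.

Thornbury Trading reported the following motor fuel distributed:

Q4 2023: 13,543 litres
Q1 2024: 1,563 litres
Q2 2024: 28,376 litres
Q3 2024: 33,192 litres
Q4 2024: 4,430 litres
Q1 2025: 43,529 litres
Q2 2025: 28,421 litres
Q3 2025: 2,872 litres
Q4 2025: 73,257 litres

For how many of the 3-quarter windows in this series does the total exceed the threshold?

Q4 2023–Q2 2024: 13,543 litres + 1,563 litres + 28,376 litres = 43,482 litres (under)
Q1 2024–Q3 2024: 1,563 litres + 28,376 litres + 33,192 litres = 63,131 litres (under)
Q2 2024–Q4 2024: 28,376 litres + 33,192 litres + 4,430 litres = 65,998 litres (under)
Q3 2024–Q1 2025: 33,192 litres + 4,430 litres + 43,529 litres = 81,151 litres (over)
Q4 2024–Q2 2025: 4,430 litres + 43,529 litres + 28,421 litres = 76,380 litres (under)
Q1 2025–Q3 2025: 43,529 litres + 28,421 litres + 2,872 litres = 74,822 litres (under)
Q2 2025–Q4 2025: 28,421 litres + 2,872 litres + 73,257 litres = 104,550 litres (over)
2 windows exceed the threshold.

2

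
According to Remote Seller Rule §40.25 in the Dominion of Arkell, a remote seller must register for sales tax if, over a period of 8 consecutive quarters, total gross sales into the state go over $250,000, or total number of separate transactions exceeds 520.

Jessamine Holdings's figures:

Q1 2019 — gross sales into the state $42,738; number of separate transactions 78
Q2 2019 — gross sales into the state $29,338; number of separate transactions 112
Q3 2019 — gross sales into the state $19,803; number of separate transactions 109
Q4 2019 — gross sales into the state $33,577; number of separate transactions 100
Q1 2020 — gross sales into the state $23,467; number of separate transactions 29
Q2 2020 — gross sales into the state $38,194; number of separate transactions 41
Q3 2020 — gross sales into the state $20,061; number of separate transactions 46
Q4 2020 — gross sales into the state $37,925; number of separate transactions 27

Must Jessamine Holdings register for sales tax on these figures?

Total gross sales into the state: $42,738 + $29,338 + $19,803 + $33,577 + $23,467 + $38,194 + $20,061 + $37,925 = $245,103 (≤ $250,000).
Total number of separate transactions: 78 + 112 + 109 + 100 + 29 + 41 + 46 + 27 = 542 (> 520).
The test is 'or': at least one threshold is exceeded.

Yes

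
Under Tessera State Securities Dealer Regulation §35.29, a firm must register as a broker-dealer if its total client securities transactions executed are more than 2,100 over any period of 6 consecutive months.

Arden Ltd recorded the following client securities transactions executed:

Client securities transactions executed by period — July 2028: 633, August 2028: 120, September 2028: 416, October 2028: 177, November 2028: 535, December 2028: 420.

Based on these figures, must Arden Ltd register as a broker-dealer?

Total client securities transactions executed: 633 + 120 + 416 + 177 + 535 + 420 = 2,301.
2,301 > 2,100, so the threshold is exceeded.

Yes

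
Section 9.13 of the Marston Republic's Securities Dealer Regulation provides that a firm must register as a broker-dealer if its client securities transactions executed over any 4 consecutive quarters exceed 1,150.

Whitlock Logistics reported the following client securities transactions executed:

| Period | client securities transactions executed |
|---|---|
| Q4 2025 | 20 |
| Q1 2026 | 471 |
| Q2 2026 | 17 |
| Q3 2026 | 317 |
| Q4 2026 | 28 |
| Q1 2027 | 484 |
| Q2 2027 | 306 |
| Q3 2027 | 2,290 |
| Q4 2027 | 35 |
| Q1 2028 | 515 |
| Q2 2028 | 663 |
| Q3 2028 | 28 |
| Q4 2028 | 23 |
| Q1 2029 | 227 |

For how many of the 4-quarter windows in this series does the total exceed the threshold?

6

Q4 2025–Q3 2026: 20 + 471 + 17 + 317 = 825 (under)
Q1 2026–Q4 2026: 471 + 17 + 317 + 28 = 833 (under)
Q2 2026–Q1 2027: 17 + 317 + 28 + 484 = 846 (under)
Q3 2026–Q2 2027: 317 + 28 + 484 + 306 = 1,135 (under)
Q4 2026–Q3 2027: 28 + 484 + 306 + 2,290 = 3,108 (over)
Q1 2027–Q4 2027: 484 + 306 + 2,290 + 35 = 3,115 (over)
Q2 2027–Q1 2028: 306 + 2,290 + 35 + 515 = 3,146 (over)
Q3 2027–Q2 2028: 2,290 + 35 + 515 + 663 = 3,503 (over)
Q4 2027–Q3 2028: 35 + 515 + 663 + 28 = 1,241 (over)
Q1 2028–Q4 2028: 515 + 663 + 28 + 23 = 1,229 (over)
Q2 2028–Q1 2029: 663 + 28 + 23 + 227 = 941 (under)
6 windows exceed the threshold.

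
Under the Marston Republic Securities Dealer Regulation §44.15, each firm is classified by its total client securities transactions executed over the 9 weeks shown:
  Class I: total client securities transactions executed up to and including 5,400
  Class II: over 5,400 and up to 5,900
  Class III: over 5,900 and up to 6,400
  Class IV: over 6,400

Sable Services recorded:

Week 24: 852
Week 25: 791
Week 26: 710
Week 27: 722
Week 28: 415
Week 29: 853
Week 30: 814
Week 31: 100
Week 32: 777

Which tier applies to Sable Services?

Class III

Total client securities transactions executed: 852 + 791 + 710 + 722 + 415 + 853 + 814 + 100 + 777 = 6,034.
5,900 < 6,034 ≤ 6,400, so Class III applies.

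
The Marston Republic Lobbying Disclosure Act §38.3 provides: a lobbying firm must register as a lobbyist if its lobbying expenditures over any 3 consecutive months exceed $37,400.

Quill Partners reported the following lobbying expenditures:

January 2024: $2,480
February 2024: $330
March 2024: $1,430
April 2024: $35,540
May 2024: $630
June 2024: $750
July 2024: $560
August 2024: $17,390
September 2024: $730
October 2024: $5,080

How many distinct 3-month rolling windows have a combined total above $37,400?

January 2024–March 2024: $2,480 + $330 + $1,430 = $4,240 (under)
February 2024–April 2024: $330 + $1,430 + $35,540 = $37,300 (under)
March 2024–May 2024: $1,430 + $35,540 + $630 = $37,600 (over)
April 2024–June 2024: $35,540 + $630 + $750 = $36,920 (under)
May 2024–July 2024: $630 + $750 + $560 = $1,940 (under)
June 2024–August 2024: $750 + $560 + $17,390 = $18,700 (under)
July 2024–September 2024: $560 + $17,390 + $730 = $18,680 (under)
August 2024–October 2024: $17,390 + $730 + $5,080 = $23,200 (under)
1 window exceeds the threshold.

1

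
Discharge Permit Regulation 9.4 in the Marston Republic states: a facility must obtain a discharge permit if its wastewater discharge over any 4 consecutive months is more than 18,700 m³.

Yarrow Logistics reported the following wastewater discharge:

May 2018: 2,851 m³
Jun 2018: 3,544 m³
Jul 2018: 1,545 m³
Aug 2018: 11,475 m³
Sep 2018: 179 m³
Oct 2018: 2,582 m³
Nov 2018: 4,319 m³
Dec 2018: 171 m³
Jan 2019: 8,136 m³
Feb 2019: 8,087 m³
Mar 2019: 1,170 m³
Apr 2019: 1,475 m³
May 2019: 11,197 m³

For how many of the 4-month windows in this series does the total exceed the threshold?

4

May 2018–Aug 2018: 2,851 m³ + 3,544 m³ + 1,545 m³ + 11,475 m³ = 19,415 m³ (over)
Jun 2018–Sep 2018: 3,544 m³ + 1,545 m³ + 11,475 m³ + 179 m³ = 16,743 m³ (under)
Jul 2018–Oct 2018: 1,545 m³ + 11,475 m³ + 179 m³ + 2,582 m³ = 15,781 m³ (under)
Aug 2018–Nov 2018: 11,475 m³ + 179 m³ + 2,582 m³ + 4,319 m³ = 18,555 m³ (under)
Sep 2018–Dec 2018: 179 m³ + 2,582 m³ + 4,319 m³ + 171 m³ = 7,251 m³ (under)
Oct 2018–Jan 2019: 2,582 m³ + 4,319 m³ + 171 m³ + 8,136 m³ = 15,208 m³ (under)
Nov 2018–Feb 2019: 4,319 m³ + 171 m³ + 8,136 m³ + 8,087 m³ = 20,713 m³ (over)
Dec 2018–Mar 2019: 171 m³ + 8,136 m³ + 8,087 m³ + 1,170 m³ = 17,564 m³ (under)
Jan 2019–Apr 2019: 8,136 m³ + 8,087 m³ + 1,170 m³ + 1,475 m³ = 18,868 m³ (over)
Feb 2019–May 2019: 8,087 m³ + 1,170 m³ + 1,475 m³ + 11,197 m³ = 21,929 m³ (over)
4 windows exceed the threshold.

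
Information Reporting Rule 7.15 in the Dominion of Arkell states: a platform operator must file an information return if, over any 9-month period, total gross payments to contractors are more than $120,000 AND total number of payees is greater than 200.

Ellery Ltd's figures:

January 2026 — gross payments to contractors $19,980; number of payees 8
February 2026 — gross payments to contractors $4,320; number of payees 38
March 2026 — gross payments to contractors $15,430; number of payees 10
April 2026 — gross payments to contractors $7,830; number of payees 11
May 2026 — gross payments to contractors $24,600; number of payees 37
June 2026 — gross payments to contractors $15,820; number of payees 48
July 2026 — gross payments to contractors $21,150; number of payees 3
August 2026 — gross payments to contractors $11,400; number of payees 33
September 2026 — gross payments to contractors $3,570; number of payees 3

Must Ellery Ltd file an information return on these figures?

No

Total gross payments to contractors: $19,980 + $4,320 + $15,430 + $7,830 + $24,600 + $15,820 + $21,150 + $11,400 + $3,570 = $124,100 (> $120,000).
Total number of payees: 8 + 38 + 10 + 11 + 37 + 48 + 3 + 33 + 3 = 191 (≤ 200).
The test is 'and': the rule requires both, and at least one is not exceeded.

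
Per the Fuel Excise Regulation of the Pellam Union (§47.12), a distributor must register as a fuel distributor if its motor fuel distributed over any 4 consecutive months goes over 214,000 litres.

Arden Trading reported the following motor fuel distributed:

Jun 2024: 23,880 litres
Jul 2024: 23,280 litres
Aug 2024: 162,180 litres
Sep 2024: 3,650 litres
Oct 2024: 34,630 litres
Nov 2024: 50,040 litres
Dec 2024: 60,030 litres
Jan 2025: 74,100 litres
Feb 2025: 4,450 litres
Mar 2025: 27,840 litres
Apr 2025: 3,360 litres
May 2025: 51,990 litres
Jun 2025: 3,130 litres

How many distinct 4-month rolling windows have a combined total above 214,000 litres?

Jun 2024–Sep 2024: 23,880 litres + 23,280 litres + 162,180 litres + 3,650 litres = 212,990 litres (under)
Jul 2024–Oct 2024: 23,280 litres + 162,180 litres + 3,650 litres + 34,630 litres = 223,740 litres (over)
Aug 2024–Nov 2024: 162,180 litres + 3,650 litres + 34,630 litres + 50,040 litres = 250,500 litres (over)
Sep 2024–Dec 2024: 3,650 litres + 34,630 litres + 50,040 litres + 60,030 litres = 148,350 litres (under)
Oct 2024–Jan 2025: 34,630 litres + 50,040 litres + 60,030 litres + 74,100 litres = 218,800 litres (over)
Nov 2024–Feb 2025: 50,040 litres + 60,030 litres + 74,100 litres + 4,450 litres = 188,620 litres (under)
Dec 2024–Mar 2025: 60,030 litres + 74,100 litres + 4,450 litres + 27,840 litres = 166,420 litres (under)
Jan 2025–Apr 2025: 74,100 litres + 4,450 litres + 27,840 litres + 3,360 litres = 109,750 litres (under)
Feb 2025–May 2025: 4,450 litres + 27,840 litres + 3,360 litres + 51,990 litres = 87,640 litres (under)
Mar 2025–Jun 2025: 27,840 litres + 3,360 litres + 51,990 litres + 3,130 litres = 86,320 litres (under)
3 windows exceed the threshold.

3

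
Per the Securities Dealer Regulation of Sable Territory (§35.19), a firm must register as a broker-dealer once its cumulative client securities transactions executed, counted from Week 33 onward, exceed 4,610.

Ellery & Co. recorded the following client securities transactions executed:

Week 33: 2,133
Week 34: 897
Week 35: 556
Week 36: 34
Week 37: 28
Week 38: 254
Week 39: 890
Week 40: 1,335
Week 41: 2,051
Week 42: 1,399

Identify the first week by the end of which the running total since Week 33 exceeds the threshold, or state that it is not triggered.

Through Week 33: 2,133
Through Week 34: 3,030
Through Week 35: 3,586
Through Week 36: 3,620
Through Week 37: 3,648
Through Week 38: 3,902
Through Week 39: 4,792 ← exceeds threshold

Week 39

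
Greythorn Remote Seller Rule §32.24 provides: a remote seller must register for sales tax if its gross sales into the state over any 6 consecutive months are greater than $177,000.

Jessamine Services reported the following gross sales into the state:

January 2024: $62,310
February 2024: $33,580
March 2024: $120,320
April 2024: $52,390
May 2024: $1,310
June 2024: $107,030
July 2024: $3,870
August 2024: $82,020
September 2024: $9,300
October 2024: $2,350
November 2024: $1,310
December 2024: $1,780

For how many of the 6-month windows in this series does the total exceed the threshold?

6

January 2024–June 2024: $62,310 + $33,580 + $120,320 + $52,390 + $1,310 + $107,030 = $376,940 (over)
February 2024–July 2024: $33,580 + $120,320 + $52,390 + $1,310 + $107,030 + $3,870 = $318,500 (over)
March 2024–August 2024: $120,320 + $52,390 + $1,310 + $107,030 + $3,870 + $82,020 = $366,940 (over)
April 2024–September 2024: $52,390 + $1,310 + $107,030 + $3,870 + $82,020 + $9,300 = $255,920 (over)
May 2024–October 2024: $1,310 + $107,030 + $3,870 + $82,020 + $9,300 + $2,350 = $205,880 (over)
June 2024–November 2024: $107,030 + $3,870 + $82,020 + $9,300 + $2,350 + $1,310 = $205,880 (over)
July 2024–December 2024: $3,870 + $82,020 + $9,300 + $2,350 + $1,310 + $1,780 = $100,630 (under)
6 windows exceed the threshold.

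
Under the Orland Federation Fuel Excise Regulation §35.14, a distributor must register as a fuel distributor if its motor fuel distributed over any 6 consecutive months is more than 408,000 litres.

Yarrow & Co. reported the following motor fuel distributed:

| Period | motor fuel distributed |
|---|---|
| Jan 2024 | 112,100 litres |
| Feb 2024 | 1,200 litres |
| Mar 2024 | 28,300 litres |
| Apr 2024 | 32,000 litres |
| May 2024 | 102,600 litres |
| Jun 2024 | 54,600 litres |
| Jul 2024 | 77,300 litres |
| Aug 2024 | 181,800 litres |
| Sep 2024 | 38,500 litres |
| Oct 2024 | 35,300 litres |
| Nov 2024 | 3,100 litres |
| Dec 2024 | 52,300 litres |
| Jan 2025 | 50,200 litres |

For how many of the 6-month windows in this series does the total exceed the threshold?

3

Jan 2024–Jun 2024: 112,100 litres + 1,200 litres + 28,300 litres + 32,000 litres + 102,600 litres + 54,600 litres = 330,800 litres (under)
Feb 2024–Jul 2024: 1,200 litres + 28,300 litres + 32,000 litres + 102,600 litres + 54,600 litres + 77,300 litres = 296,000 litres (under)
Mar 2024–Aug 2024: 28,300 litres + 32,000 litres + 102,600 litres + 54,600 litres + 77,300 litres + 181,800 litres = 476,600 litres (over)
Apr 2024–Sep 2024: 32,000 litres + 102,600 litres + 54,600 litres + 77,300 litres + 181,800 litres + 38,500 litres = 486,800 litres (over)
May 2024–Oct 2024: 102,600 litres + 54,600 litres + 77,300 litres + 181,800 litres + 38,500 litres + 35,300 litres = 490,100 litres (over)
Jun 2024–Nov 2024: 54,600 litres + 77,300 litres + 181,800 litres + 38,500 litres + 35,300 litres + 3,100 litres = 390,600 litres (under)
Jul 2024–Dec 2024: 77,300 litres + 181,800 litres + 38,500 litres + 35,300 litres + 3,100 litres + 52,300 litres = 388,300 litres (under)
Aug 2024–Jan 2025: 181,800 litres + 38,500 litres + 35,300 litres + 3,100 litres + 52,300 litres + 50,200 litres = 361,200 litres (under)
3 windows exceed the threshold.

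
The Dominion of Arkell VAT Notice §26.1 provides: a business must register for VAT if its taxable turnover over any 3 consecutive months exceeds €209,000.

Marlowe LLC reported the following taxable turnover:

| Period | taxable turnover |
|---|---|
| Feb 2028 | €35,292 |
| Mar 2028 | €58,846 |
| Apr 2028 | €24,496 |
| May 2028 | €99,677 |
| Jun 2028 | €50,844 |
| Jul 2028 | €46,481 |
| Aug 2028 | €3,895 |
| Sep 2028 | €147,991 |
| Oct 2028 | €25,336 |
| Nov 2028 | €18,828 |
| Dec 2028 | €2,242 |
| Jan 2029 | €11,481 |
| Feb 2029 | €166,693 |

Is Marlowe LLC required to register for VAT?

Feb 2028–Apr 2028: €35,292 + €58,846 + €24,496 = €118,634 (under)
Mar 2028–May 2028: €58,846 + €24,496 + €99,677 = €183,019 (under)
Apr 2028–Jun 2028: €24,496 + €99,677 + €50,844 = €175,017 (under)
May 2028–Jul 2028: €99,677 + €50,844 + €46,481 = €197,002 (under)
Jun 2028–Aug 2028: €50,844 + €46,481 + €3,895 = €101,220 (under)
Jul 2028–Sep 2028: €46,481 + €3,895 + €147,991 = €198,367 (under)
Aug 2028–Oct 2028: €3,895 + €147,991 + €25,336 = €177,222 (under)
Sep 2028–Nov 2028: €147,991 + €25,336 + €18,828 = €192,155 (under)
Oct 2028–Dec 2028: €25,336 + €18,828 + €2,242 = €46,406 (under)
Nov 2028–Jan 2029: €18,828 + €2,242 + €11,481 = €32,551 (under)
Dec 2028–Feb 2029: €2,242 + €11,481 + €166,693 = €180,416 (under)
No window exceeds €209,000.

No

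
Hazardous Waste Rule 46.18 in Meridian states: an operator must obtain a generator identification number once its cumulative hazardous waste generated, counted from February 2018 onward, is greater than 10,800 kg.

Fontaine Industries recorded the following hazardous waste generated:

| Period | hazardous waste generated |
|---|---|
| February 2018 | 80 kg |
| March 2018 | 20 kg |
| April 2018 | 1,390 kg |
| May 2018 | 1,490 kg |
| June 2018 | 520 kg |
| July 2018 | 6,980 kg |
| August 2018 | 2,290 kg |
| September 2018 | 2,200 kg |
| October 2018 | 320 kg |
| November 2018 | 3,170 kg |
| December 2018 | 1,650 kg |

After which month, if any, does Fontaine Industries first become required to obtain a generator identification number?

August 2018

Through February 2018: 80 kg
Through March 2018: 100 kg
Through April 2018: 1,490 kg
Through May 2018: 2,980 kg
Through June 2018: 3,500 kg
Through July 2018: 10,480 kg
Through August 2018: 12,770 kg ← exceeds threshold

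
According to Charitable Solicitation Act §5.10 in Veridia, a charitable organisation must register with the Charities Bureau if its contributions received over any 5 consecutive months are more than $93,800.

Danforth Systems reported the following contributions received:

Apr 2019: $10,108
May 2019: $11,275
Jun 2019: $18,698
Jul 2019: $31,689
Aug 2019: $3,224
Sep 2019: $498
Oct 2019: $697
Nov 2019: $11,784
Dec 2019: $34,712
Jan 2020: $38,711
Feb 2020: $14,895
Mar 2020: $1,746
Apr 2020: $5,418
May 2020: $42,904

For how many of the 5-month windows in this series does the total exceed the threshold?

Apr 2019–Aug 2019: $10,108 + $11,275 + $18,698 + $31,689 + $3,224 = $74,994 (under)
May 2019–Sep 2019: $11,275 + $18,698 + $31,689 + $3,224 + $498 = $65,384 (under)
Jun 2019–Oct 2019: $18,698 + $31,689 + $3,224 + $498 + $697 = $54,806 (under)
Jul 2019–Nov 2019: $31,689 + $3,224 + $498 + $697 + $11,784 = $47,892 (under)
Aug 2019–Dec 2019: $3,224 + $498 + $697 + $11,784 + $34,712 = $50,915 (under)
Sep 2019–Jan 2020: $498 + $697 + $11,784 + $34,712 + $38,711 = $86,402 (under)
Oct 2019–Feb 2020: $697 + $11,784 + $34,712 + $38,711 + $14,895 = $100,799 (over)
Nov 2019–Mar 2020: $11,784 + $34,712 + $38,711 + $14,895 + $1,746 = $101,848 (over)
Dec 2019–Apr 2020: $34,712 + $38,711 + $14,895 + $1,746 + $5,418 = $95,482 (over)
Jan 2020–May 2020: $38,711 + $14,895 + $1,746 + $5,418 + $42,904 = $103,674 (over)
4 windows exceed the threshold.

4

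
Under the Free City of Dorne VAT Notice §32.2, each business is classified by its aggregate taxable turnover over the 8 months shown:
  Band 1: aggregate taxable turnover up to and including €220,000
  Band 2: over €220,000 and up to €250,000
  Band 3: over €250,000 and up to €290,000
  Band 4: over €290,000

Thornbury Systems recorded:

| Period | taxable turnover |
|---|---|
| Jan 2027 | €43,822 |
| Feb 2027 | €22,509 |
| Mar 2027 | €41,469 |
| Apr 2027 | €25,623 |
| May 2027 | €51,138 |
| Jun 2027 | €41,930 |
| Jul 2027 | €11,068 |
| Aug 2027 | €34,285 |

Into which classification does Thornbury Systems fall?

Band 3

Aggregate taxable turnover: €43,822 + €22,509 + €41,469 + €25,623 + €51,138 + €41,930 + €11,068 + €34,285 = €271,844.
€250,000 < €271,844 ≤ €290,000, so Band 3 applies.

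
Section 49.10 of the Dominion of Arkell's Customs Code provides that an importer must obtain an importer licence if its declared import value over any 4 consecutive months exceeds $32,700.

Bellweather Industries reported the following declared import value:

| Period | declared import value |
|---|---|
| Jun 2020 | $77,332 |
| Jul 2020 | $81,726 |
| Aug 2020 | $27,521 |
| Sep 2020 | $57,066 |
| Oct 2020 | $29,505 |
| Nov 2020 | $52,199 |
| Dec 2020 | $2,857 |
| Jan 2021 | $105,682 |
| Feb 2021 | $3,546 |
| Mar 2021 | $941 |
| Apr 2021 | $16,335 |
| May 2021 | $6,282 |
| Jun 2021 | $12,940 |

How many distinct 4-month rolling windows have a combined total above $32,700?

Jun 2020–Sep 2020: $77,332 + $81,726 + $27,521 + $57,066 = $243,645 (over)
Jul 2020–Oct 2020: $81,726 + $27,521 + $57,066 + $29,505 = $195,818 (over)
Aug 2020–Nov 2020: $27,521 + $57,066 + $29,505 + $52,199 = $166,291 (over)
Sep 2020–Dec 2020: $57,066 + $29,505 + $52,199 + $2,857 = $141,627 (over)
Oct 2020–Jan 2021: $29,505 + $52,199 + $2,857 + $105,682 = $190,243 (over)
Nov 2020–Feb 2021: $52,199 + $2,857 + $105,682 + $3,546 = $164,284 (over)
Dec 2020–Mar 2021: $2,857 + $105,682 + $3,546 + $941 = $113,026 (over)
Jan 2021–Apr 2021: $105,682 + $3,546 + $941 + $16,335 = $126,504 (over)
Feb 2021–May 2021: $3,546 + $941 + $16,335 + $6,282 = $27,104 (under)
Mar 2021–Jun 2021: $941 + $16,335 + $6,282 + $12,940 = $36,498 (over)
9 windows exceed the threshold.

9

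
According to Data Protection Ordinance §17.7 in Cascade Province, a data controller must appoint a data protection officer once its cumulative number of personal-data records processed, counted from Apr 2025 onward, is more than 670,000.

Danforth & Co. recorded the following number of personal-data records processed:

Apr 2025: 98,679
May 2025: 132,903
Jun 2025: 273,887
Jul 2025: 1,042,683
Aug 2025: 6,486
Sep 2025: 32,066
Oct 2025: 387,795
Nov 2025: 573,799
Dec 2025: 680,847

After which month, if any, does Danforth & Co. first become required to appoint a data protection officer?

Through Apr 2025: 98,679
Through May 2025: 231,582
Through Jun 2025: 505,469
Through Jul 2025: 1,548,152 ← exceeds threshold

Jul 2025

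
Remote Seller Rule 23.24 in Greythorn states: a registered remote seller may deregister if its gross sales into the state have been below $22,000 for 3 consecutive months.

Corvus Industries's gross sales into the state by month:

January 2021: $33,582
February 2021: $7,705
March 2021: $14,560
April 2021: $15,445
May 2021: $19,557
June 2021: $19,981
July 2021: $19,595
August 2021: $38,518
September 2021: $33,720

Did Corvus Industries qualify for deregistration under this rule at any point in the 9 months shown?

Yes

Months below $22,000: February 2021, March 2021, April 2021, May 2021, June 2021, July 2021.
Longest run of consecutive months below the threshold: 6.
6 ≥ 3, so Corvus Industries became eligible.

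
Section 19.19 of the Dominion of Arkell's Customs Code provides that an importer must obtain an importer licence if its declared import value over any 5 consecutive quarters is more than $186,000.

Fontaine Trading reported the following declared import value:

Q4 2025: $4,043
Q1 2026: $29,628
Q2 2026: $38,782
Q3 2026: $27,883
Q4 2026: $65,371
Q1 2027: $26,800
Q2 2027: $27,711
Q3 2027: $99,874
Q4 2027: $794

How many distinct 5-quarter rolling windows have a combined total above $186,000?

4

Q4 2025–Q4 2026: $4,043 + $29,628 + $38,782 + $27,883 + $65,371 = $165,707 (under)
Q1 2026–Q1 2027: $29,628 + $38,782 + $27,883 + $65,371 + $26,800 = $188,464 (over)
Q2 2026–Q2 2027: $38,782 + $27,883 + $65,371 + $26,800 + $27,711 = $186,547 (over)
Q3 2026–Q3 2027: $27,883 + $65,371 + $26,800 + $27,711 + $99,874 = $247,639 (over)
Q4 2026–Q4 2027: $65,371 + $26,800 + $27,711 + $99,874 + $794 = $220,550 (over)
4 windows exceed the threshold.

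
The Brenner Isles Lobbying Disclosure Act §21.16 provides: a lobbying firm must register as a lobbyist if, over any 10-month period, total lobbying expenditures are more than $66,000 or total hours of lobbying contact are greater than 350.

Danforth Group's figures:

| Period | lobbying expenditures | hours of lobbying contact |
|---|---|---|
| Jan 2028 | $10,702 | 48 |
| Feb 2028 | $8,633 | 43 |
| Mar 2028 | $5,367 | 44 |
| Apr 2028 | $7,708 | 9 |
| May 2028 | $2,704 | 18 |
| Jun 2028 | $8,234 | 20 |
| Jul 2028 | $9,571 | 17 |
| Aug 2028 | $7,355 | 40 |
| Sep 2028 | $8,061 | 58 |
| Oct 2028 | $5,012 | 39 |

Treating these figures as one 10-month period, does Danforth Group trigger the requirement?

Yes

Total lobbying expenditures: $10,702 + $8,633 + $5,367 + $7,708 + $2,704 + $8,234 + $9,571 + $7,355 + $8,061 + $5,012 = $73,347 (> $66,000).
Total hours of lobbying contact: 48 + 43 + 44 + 9 + 18 + 20 + 17 + 40 + 58 + 39 = 336 (≤ 350).
The test is 'or': at least one threshold is exceeded.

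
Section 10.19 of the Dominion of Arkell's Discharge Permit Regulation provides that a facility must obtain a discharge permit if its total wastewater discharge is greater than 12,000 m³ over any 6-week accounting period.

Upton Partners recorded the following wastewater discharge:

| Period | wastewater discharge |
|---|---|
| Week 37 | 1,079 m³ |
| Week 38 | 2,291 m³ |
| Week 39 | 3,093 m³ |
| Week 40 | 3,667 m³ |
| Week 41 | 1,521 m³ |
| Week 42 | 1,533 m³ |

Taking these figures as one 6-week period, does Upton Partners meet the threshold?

Yes

Total wastewater discharge: 1,079 m³ + 2,291 m³ + 3,093 m³ + 3,667 m³ + 1,521 m³ + 1,533 m³ = 13,184 m³.
13,184 m³ > 12,000 m³, so the threshold is exceeded.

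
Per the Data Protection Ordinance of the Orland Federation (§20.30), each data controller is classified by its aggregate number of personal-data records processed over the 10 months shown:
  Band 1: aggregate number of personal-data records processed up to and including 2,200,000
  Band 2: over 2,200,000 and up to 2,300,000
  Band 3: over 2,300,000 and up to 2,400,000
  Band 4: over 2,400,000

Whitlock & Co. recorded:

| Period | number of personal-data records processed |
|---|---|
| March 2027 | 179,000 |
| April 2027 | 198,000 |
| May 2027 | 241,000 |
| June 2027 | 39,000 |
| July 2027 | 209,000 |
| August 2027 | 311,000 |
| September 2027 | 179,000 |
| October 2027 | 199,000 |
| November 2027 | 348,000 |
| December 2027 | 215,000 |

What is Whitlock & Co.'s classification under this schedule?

Aggregate number of personal-data records processed: 179,000 + 198,000 + 241,000 + 39,000 + 209,000 + 311,000 + 179,000 + 199,000 + 348,000 + 215,000 = 2,118,000.
2,118,000 ≤ 2,200,000, so Band 1 applies.

Band 1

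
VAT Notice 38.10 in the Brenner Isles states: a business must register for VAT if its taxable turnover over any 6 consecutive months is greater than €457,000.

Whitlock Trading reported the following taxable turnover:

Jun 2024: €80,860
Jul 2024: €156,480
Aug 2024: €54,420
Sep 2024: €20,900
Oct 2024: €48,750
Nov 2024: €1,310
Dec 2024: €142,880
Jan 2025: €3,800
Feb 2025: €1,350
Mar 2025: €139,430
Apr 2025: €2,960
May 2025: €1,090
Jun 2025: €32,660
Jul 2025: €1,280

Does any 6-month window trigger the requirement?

No

Jun 2024–Nov 2024: €80,860 + €156,480 + €54,420 + €20,900 + €48,750 + €1,310 = €362,720 (under)
Jul 2024–Dec 2024: €156,480 + €54,420 + €20,900 + €48,750 + €1,310 + €142,880 = €424,740 (under)
Aug 2024–Jan 2025: €54,420 + €20,900 + €48,750 + €1,310 + €142,880 + €3,800 = €272,060 (under)
Sep 2024–Feb 2025: €20,900 + €48,750 + €1,310 + €142,880 + €3,800 + €1,350 = €218,990 (under)
Oct 2024–Mar 2025: €48,750 + €1,310 + €142,880 + €3,800 + €1,350 + €139,430 = €337,520 (under)
Nov 2024–Apr 2025: €1,310 + €142,880 + €3,800 + €1,350 + €139,430 + €2,960 = €291,730 (under)
Dec 2024–May 2025: €142,880 + €3,800 + €1,350 + €139,430 + €2,960 + €1,090 = €291,510 (under)
Jan 2025–Jun 2025: €3,800 + €1,350 + €139,430 + €2,960 + €1,090 + €32,660 = €181,290 (under)
Feb 2025–Jul 2025: €1,350 + €139,430 + €2,960 + €1,090 + €32,660 + €1,280 = €178,770 (under)
No window exceeds €457,000.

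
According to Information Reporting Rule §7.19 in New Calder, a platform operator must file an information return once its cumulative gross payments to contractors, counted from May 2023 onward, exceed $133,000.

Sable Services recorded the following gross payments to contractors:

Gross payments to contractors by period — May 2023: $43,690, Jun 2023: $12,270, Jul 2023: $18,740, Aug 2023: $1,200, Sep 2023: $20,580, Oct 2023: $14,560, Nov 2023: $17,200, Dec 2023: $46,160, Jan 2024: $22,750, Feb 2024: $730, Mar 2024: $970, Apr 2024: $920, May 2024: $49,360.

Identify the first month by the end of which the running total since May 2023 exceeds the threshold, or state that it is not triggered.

Dec 2023

Through May 2023: $43,690
Through Jun 2023: $55,960
Through Jul 2023: $74,700
Through Aug 2023: $75,900
Through Sep 2023: $96,480
Through Oct 2023: $111,040
Through Nov 2023: $128,240
Through Dec 2023: $174,400 ← exceeds threshold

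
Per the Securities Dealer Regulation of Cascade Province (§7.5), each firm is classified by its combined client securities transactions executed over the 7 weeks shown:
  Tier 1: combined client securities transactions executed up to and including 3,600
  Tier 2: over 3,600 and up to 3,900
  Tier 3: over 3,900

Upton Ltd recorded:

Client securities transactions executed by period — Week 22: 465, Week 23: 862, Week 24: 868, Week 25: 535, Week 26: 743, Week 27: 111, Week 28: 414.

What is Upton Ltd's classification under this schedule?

Combined client securities transactions executed: 465 + 862 + 868 + 535 + 743 + 111 + 414 = 3,998.
3,998 > 3,900, so Tier 3 applies.

Tier 3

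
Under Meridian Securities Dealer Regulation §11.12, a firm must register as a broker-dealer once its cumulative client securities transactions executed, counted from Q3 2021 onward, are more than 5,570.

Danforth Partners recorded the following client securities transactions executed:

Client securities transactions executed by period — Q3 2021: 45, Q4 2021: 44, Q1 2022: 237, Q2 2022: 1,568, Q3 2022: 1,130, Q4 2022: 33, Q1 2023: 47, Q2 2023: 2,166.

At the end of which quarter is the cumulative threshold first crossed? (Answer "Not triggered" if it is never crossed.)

Not triggered

Through Q3 2021: 45
Through Q4 2021: 89
Through Q1 2022: 326
Through Q2 2022: 1,894
Through Q3 2022: 3,024
Through Q4 2022: 3,057
Through Q1 2023: 3,104
Through Q2 2023: 5,270
Final cumulative total 5,270 ≤ 5,570; the threshold is never exceeded.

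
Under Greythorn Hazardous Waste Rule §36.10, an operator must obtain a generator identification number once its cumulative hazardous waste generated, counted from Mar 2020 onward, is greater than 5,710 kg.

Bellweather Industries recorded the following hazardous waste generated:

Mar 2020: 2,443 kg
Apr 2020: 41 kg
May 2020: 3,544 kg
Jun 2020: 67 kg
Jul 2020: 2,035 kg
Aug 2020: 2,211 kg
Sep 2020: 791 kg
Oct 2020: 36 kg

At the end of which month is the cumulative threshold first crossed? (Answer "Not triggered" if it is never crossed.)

May 2020

Through Mar 2020: 2,443 kg
Through Apr 2020: 2,484 kg
Through May 2020: 6,028 kg ← exceeds threshold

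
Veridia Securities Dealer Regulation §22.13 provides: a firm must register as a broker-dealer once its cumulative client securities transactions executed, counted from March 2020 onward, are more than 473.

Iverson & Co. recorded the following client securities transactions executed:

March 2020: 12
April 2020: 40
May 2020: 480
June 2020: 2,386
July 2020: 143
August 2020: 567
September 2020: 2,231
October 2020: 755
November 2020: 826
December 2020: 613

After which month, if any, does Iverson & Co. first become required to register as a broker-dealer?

May 2020

Through March 2020: 12
Through April 2020: 52
Through May 2020: 532 ← exceeds threshold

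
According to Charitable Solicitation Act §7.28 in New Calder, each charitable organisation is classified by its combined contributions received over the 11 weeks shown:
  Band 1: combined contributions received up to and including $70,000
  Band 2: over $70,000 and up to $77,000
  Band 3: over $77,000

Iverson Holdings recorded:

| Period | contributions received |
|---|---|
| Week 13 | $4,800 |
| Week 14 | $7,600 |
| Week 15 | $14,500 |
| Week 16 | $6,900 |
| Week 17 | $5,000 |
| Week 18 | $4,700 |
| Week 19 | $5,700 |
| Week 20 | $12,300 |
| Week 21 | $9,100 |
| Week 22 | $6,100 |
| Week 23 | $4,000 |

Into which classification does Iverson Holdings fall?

Band 3

Combined contributions received: $4,800 + $7,600 + $14,500 + $6,900 + $5,000 + $4,700 + $5,700 + $12,300 + $9,100 + $6,100 + $4,000 = $80,700.
$80,700 > $77,000, so Band 3 applies.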